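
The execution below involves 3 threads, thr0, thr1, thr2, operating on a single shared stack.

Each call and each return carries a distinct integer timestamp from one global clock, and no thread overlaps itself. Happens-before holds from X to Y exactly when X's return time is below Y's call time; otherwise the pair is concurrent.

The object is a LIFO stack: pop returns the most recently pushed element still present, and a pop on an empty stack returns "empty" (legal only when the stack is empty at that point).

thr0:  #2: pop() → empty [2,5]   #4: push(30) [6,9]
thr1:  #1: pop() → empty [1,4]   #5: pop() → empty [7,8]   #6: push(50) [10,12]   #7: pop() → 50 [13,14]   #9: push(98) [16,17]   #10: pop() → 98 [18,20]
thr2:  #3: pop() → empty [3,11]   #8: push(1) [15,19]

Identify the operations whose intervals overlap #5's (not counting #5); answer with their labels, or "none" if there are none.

#3, #4

concurrent with #5 ([7,8]): every op whose interval crosses 7..8
#1 [1,4]: before
#2 [2,5]: before
#3 [3,11]: concurrent
#4 [6,9]: concurrent
#6 [10,12]: after
#7 [13,14]: after
#8 [15,19]: after
#9 [16,17]: after
#10 [18,20]: after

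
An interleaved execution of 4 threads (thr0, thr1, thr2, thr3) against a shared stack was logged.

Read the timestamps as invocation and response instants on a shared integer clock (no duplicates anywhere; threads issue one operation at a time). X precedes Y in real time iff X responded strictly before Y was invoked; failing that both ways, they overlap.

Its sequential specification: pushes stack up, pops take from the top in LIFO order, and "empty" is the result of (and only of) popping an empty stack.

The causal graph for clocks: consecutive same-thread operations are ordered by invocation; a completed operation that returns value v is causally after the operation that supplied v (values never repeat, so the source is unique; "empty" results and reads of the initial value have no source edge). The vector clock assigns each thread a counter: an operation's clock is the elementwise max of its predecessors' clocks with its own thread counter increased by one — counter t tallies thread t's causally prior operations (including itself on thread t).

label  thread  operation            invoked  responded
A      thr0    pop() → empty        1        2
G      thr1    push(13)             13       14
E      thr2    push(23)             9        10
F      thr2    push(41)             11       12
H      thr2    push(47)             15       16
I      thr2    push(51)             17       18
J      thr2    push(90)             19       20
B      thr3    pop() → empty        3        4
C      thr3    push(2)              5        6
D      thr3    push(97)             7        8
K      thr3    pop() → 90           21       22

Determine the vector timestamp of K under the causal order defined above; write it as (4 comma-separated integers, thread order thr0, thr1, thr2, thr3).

(0, 0, 5, 4)

B, invoked 3, has no incoming edges; only thr3's bump applies → (0, 0, 0, 1)
E, invoked 9, has no incoming edges; only thr2's bump applies → (0, 0, 1, 0)
G, invoked 13, has no incoming edges; only thr1's bump applies → (0, 1, 0, 0)
A, invoked 1, has no incoming edges; only thr0's bump applies → (1, 0, 0, 0)
merge at C (invoked 5): VC(B)=(0, 0, 0, 1), own-thread bump on thr3 → (0, 0, 0, 2)
merge at F (invoked 11): VC(E)=(0, 0, 1, 0), own-thread bump on thr2 → (0, 0, 2, 0)
merge at D (invoked 7): VC(C)=(0, 0, 0, 2), own-thread bump on thr3 → (0, 0, 0, 3)
merge at H (invoked 15): VC(F)=(0, 0, 2, 0), own-thread bump on thr2 → (0, 0, 3, 0)
merge at I (invoked 17): VC(H)=(0, 0, 3, 0), own-thread bump on thr2 → (0, 0, 4, 0)
merge at J (invoked 19): VC(I)=(0, 0, 4, 0), own-thread bump on thr2 → (0, 0, 5, 0)
merge at K (invoked 21): VC(D)=(0, 0, 0, 3), VC(J)=(0, 0, 5, 0), own-thread bump on thr3 → (0, 0, 5, 4)
target: VC(K) = (0, 0, 5, 4)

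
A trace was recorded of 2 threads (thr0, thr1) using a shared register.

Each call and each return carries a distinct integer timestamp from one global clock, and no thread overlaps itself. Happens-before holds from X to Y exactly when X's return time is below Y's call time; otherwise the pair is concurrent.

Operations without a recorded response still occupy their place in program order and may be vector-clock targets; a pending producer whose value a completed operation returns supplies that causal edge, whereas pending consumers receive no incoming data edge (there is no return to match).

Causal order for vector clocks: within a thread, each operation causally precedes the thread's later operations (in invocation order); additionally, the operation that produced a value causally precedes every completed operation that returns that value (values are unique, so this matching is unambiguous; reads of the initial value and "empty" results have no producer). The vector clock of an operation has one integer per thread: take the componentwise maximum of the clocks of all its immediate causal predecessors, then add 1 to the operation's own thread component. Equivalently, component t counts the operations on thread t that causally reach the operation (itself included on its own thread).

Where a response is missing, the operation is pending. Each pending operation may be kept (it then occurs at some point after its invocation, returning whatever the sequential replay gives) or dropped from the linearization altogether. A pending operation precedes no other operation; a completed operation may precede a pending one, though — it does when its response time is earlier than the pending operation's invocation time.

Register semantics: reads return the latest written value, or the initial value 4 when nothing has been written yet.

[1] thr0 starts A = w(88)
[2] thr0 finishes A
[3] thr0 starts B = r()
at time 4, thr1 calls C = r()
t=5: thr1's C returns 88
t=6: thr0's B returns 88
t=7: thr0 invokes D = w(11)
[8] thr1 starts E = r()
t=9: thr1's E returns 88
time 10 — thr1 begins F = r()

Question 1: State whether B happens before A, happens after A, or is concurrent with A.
B spans [3,6], A spans [1,2]
resp(A)=2 < inv(B)=3

after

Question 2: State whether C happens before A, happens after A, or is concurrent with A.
C spans [4,5], A spans [1,2]
resp(A)=2 < inv(C)=4

after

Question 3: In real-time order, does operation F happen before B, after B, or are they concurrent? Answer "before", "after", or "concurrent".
F spans [10,…), B spans [3,6]
resp(B)=6 < inv(F)=10

after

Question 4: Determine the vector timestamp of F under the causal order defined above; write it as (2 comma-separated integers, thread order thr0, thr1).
root op A, invoked 1: fresh clock plus thr0's own tick → (1, 0)
C, invoked 4, takes VC(A)=(1, 0) under max, adds 1 for thr1 → (1, 1)
B, invoked 3, takes VC(A)=(1, 0) under max, adds 1 for thr0 → (2, 0)
E, invoked 8, takes VC(A)=(1, 0), VC(C)=(1, 1) under max, adds 1 for thr1 → (1, 2)
D, invoked 7, takes VC(B)=(2, 0) under max, adds 1 for thr0 → (3, 0)
F, invoked 10, takes VC(E)=(1, 2) under max, adds 1 for thr1 → (1, 3)
target: VC(F) = (1, 3)

(1, 3)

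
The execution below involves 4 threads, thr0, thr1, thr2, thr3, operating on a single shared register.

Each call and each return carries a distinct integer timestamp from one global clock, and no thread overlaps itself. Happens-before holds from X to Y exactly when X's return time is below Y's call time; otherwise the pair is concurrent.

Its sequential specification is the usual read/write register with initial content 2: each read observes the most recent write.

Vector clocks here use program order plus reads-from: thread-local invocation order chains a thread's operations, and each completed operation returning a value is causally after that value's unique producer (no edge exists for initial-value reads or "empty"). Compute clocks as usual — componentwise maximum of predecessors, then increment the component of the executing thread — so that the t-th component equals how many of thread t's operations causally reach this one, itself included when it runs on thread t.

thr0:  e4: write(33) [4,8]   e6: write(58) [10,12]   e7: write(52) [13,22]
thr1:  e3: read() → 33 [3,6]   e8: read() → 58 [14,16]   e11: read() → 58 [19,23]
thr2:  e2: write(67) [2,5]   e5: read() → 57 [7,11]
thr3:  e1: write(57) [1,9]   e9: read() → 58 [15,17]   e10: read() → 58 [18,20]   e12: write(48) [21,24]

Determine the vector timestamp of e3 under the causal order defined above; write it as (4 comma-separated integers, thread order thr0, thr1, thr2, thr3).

invoked at 1, e1 has no predecessors; its own thr3 bump gives (0, 0, 0, 1)
invoked at 2, e2 has no predecessors; its own thr2 bump gives (0, 0, 1, 0)
invoked at 4, e4 has no predecessors; its own thr0 bump gives (1, 0, 0, 0)
e3, invoked 3, takes VC(e4)=(1, 0, 0, 0) under max, adds 1 for thr1 → (1, 1, 0, 0)
e6, invoked 10, takes VC(e4)=(1, 0, 0, 0) under max, adds 1 for thr0 → (2, 0, 0, 0)
e5, invoked 7, takes VC(e1)=(0, 0, 0, 1), VC(e2)=(0, 0, 1, 0) under max, adds 1 for thr2 → (0, 0, 2, 1)
e7, invoked 13, takes VC(e6)=(2, 0, 0, 0) under max, adds 1 for thr0 → (3, 0, 0, 0)
e9, invoked 15, takes VC(e1)=(0, 0, 0, 1), VC(e6)=(2, 0, 0, 0) under max, adds 1 for thr3 → (2, 0, 0, 2)
e8, invoked 14, takes VC(e3)=(1, 1, 0, 0), VC(e6)=(2, 0, 0, 0) under max, adds 1 for thr1 → (2, 2, 0, 0)
e10, invoked 18, takes VC(e6)=(2, 0, 0, 0), VC(e9)=(2, 0, 0, 2) under max, adds 1 for thr3 → (2, 0, 0, 3)
e11, invoked 19, takes VC(e6)=(2, 0, 0, 0), VC(e8)=(2, 2, 0, 0) under max, adds 1 for thr1 → (2, 3, 0, 0)
e12, invoked 21, takes VC(e10)=(2, 0, 0, 3) under max, adds 1 for thr3 → (2, 0, 0, 4)
target: VC(e3) = (1, 1, 0, 0)

(1, 1, 0, 0)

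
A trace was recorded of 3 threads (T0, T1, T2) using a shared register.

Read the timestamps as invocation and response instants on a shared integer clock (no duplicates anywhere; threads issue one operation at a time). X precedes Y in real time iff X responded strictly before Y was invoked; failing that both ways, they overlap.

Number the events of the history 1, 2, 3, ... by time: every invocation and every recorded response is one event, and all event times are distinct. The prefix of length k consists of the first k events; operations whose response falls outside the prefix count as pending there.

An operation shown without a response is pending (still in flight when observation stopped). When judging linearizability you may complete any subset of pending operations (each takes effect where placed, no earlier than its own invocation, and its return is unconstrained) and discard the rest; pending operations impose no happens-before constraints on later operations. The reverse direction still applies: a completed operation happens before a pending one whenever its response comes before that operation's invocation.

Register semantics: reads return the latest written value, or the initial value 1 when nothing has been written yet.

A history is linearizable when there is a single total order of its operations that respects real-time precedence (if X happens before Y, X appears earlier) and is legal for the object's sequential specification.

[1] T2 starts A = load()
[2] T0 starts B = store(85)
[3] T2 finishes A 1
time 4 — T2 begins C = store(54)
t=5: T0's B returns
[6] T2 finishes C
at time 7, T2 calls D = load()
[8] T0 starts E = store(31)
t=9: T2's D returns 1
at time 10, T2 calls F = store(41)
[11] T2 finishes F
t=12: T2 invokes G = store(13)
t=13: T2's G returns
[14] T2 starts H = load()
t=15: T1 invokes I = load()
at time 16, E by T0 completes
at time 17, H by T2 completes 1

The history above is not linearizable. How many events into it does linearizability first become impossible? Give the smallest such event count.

9

one valid order for events 1..8 is A, B, C:
step 1: A load() → 1 — value 1
step 2: B store(85) — value 85
step 3: C store(54) — value 54
include event 9 — D responding at 9 — and every candidate order breaks
no completion choice of the 1 pending operation (E) rescues it — every subset was tried
take A, B, C, D (pending dropped): step 4 already fails, because D load() → 1 cannot occur there
take A, C, B, D (pending dropped): step 4 already fails, because D load() → 1 cannot occur there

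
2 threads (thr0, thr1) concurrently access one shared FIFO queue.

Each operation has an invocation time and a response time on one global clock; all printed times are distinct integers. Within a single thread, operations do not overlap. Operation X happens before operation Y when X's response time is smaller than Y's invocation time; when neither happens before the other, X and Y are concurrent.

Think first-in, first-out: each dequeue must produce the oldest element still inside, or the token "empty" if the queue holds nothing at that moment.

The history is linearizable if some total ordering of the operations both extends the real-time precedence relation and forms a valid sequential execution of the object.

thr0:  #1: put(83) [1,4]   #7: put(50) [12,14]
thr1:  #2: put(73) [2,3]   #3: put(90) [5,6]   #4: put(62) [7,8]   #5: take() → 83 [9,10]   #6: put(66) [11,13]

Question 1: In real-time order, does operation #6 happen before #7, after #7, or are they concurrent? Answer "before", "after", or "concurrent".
#6 spans [11,13], #7 spans [12,14]
the intervals overlap in both directions

concurrent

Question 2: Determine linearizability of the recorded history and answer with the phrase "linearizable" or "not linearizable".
witness order: #1, #2, #3, #4, #5, #6, #7
1. #1 put(83), leaving queue <83>
2. #2 put(73), leaving queue <83,73>
3. #3 put(90), leaving queue <83,73,90>
4. #4 put(62), leaving queue <83,73,90,62>
5. #5 take() → 83, leaving queue <73,90,62>
6. #6 put(66), leaving queue <73,90,62,66>
7. #7 put(50), leaving queue <73,90,62,66,50>

linearizable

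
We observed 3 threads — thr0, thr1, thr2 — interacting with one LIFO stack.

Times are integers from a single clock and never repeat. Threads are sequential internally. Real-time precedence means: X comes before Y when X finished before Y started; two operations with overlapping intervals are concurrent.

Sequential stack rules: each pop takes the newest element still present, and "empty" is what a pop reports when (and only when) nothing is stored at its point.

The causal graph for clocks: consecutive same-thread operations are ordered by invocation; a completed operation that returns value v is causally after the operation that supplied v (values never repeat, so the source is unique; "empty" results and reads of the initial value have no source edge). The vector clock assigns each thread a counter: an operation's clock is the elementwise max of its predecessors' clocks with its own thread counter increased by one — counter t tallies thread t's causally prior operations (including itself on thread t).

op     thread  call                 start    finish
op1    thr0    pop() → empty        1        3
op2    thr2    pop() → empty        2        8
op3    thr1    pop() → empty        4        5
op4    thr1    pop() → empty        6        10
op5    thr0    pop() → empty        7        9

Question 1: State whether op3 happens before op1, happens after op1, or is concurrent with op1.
op3 spans [4,5], op1 spans [1,3]
resp(op1)=3 < inv(op3)=4

after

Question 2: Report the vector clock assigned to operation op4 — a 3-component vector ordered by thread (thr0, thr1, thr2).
op2, invoked 2, has no incoming edges; only thr2's bump applies → (0, 0, 1)
op3, invoked 4, has no incoming edges; only thr1's bump applies → (0, 1, 0)
op1, invoked 1, has no incoming edges; only thr0's bump applies → (1, 0, 0)
op4 (invocation 6): componentwise max over VC(op3)=(0, 1, 0), +1 at thr1, giving (0, 2, 0)
op5 (invocation 7): componentwise max over VC(op1)=(1, 0, 0), +1 at thr0, giving (2, 0, 0)
target: VC(op4) = (0, 2, 0)

(0, 2, 0)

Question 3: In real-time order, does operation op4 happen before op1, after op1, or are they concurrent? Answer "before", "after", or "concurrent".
op4 spans [6,10], op1 spans [1,3]
resp(op1)=3 < inv(op4)=6

after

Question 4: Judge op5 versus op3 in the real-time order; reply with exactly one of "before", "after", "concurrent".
op5 spans [7,9], op3 spans [4,5]
resp(op3)=5 < inv(op5)=7

after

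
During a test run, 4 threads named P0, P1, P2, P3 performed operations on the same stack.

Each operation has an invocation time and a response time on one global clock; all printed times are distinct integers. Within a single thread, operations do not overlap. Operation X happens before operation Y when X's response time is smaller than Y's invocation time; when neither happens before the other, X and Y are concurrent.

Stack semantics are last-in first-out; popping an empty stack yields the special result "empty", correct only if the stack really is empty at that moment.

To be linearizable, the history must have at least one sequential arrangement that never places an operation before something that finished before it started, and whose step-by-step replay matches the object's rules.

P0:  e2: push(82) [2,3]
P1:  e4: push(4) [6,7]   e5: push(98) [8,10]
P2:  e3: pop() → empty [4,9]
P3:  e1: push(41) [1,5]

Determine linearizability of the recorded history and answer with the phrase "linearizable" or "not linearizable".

not linearizable

the violation lands at event 9, e3's response at time 9: events 1..8 linearize, events 1..9 do not
5 orders of the 4 completed stack ops respect real time; none is legal
completion choices over the 1 pending operation (e5) were checked; none helps
e.g. e1, e2, e3, e4 (pending dropped): illegal at step 3, since e3 pop() → empty cannot apply there
e.g. e1, e2, e4, e3 (pending dropped): illegal at step 4, since e3 pop() → empty cannot apply there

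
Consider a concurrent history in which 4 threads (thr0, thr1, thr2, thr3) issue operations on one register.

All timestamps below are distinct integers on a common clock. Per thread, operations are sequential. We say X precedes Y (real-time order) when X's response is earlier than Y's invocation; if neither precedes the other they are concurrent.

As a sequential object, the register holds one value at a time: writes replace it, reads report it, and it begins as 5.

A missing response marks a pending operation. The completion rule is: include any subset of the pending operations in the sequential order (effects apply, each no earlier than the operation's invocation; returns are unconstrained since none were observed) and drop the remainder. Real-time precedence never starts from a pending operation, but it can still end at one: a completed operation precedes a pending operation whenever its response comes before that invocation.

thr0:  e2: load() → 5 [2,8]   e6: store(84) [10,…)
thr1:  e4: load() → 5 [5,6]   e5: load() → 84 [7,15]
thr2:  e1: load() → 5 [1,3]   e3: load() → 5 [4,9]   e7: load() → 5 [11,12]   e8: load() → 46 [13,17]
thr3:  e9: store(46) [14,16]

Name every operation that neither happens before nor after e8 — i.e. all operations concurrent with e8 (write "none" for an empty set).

e8 runs from 13 to 17; window-overlapping ops are concurrent
e1 [1,3]: before
e2 [2,8]: before
e3 [4,9]: before
e4 [5,6]: before
e5 [7,15]: concurrent
e6 [10,…): concurrent
e7 [11,12]: before
e9 [14,16]: concurrent

e5, e6, e9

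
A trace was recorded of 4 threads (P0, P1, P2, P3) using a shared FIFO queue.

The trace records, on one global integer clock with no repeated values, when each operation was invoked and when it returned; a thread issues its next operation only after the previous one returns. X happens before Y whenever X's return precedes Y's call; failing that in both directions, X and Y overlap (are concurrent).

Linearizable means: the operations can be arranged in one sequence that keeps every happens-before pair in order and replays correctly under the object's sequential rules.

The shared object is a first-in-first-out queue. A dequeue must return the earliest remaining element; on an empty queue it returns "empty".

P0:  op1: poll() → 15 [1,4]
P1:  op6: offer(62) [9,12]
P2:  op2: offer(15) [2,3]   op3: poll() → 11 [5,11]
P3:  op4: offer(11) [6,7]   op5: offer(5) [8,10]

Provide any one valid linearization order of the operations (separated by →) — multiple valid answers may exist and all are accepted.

op2 → op1 → op4 → op3 → op5 → op6

step 1: op2 offer(15) — queue <15>
step 2: op1 poll() → 15 — queue <>
step 3: op4 offer(11) — queue <11>
step 4: op3 poll() → 11 — queue <>
step 5: op5 offer(5) — queue <5>
step 6: op6 offer(62) — queue <5,62>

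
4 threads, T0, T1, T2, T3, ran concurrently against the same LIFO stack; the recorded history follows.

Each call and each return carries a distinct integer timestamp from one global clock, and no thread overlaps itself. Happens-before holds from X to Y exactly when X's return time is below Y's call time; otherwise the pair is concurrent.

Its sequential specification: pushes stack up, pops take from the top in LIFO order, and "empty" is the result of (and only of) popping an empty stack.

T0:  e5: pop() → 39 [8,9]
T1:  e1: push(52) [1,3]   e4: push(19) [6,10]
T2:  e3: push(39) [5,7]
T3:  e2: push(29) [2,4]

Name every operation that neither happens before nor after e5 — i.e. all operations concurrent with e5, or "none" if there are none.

e4

e5 runs from 8 to 9; window-overlapping ops are concurrent
e1 [1,3]: before
e2 [2,4]: before
e3 [5,7]: before
e4 [6,10]: concurrent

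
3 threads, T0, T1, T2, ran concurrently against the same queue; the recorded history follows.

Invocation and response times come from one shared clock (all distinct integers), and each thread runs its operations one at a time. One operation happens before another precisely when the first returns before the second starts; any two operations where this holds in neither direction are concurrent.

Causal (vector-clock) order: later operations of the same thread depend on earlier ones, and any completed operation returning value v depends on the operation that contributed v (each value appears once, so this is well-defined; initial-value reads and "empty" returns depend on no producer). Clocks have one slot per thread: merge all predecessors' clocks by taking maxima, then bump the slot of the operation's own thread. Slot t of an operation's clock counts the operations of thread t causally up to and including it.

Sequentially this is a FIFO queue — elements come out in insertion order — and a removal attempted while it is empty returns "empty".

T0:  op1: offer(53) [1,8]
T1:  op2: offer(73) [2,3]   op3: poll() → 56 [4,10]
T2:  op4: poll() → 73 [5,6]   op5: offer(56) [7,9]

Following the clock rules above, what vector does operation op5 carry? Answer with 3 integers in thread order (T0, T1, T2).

root op op2, invoked 2: fresh clock plus T1's own tick → (0, 1, 0)
root op op1, invoked 1: fresh clock plus T0's own tick → (1, 0, 0)
invoked at 5, op4 merges VC(op2)=(0, 1, 0) and bumps T2's slot → (0, 1, 1)
invoked at 7, op5 merges VC(op4)=(0, 1, 1) and bumps T2's slot → (0, 1, 2)
invoked at 4, op3 merges VC(op2)=(0, 1, 0), VC(op5)=(0, 1, 2) and bumps T1's slot → (0, 2, 2)
target: VC(op5) = (0, 1, 2)

(0, 1, 2)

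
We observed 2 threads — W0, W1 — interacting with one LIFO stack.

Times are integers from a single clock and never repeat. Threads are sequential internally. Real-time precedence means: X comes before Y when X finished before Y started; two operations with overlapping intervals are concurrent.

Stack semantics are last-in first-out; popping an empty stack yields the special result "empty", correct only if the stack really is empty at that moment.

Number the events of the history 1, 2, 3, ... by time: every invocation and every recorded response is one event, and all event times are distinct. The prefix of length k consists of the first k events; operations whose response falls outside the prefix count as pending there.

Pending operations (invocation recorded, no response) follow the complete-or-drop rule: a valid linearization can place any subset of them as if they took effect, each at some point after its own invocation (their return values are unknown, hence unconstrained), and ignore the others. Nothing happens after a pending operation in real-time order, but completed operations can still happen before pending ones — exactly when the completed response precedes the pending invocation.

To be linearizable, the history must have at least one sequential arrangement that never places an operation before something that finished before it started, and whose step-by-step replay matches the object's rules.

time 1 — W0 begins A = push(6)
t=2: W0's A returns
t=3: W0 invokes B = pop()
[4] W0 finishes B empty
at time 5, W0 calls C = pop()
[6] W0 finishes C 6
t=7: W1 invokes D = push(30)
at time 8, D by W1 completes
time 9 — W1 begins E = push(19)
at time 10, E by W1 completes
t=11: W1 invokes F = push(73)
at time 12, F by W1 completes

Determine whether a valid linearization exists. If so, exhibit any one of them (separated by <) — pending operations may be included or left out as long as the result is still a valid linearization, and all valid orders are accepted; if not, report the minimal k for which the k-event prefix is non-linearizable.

not linearizable — minimal violating prefix: 4 events

already the first 4 events (up to B's response at time 4) admit no linearization; the first 3 still do
one real-time candidate order over the 2 completed operations — the LIFO stack replay rejects it
for example A, B fails at step 2: B pop() → empty is not legal there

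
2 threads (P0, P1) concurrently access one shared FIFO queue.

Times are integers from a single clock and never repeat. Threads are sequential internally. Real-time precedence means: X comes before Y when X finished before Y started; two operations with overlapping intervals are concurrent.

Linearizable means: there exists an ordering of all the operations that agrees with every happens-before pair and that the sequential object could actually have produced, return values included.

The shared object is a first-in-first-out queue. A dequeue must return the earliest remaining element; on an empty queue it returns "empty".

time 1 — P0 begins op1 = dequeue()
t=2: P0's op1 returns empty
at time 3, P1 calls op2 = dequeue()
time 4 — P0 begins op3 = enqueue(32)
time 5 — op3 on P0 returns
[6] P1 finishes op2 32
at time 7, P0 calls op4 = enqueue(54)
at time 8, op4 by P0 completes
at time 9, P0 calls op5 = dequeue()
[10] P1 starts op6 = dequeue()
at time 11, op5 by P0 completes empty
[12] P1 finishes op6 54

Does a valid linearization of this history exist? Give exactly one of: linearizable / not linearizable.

a witness: op1, op3, op2, op4, op6, op5
after step 1 (op1 dequeue() → empty): queue <>
after step 2 (op3 enqueue(32)): queue <32>
after step 3 (op2 dequeue() → 32): queue <>
after step 4 (op4 enqueue(54)): queue <54>
after step 5 (op6 dequeue() → 54): queue <>
after step 6 (op5 dequeue() → empty): queue <>

linearizable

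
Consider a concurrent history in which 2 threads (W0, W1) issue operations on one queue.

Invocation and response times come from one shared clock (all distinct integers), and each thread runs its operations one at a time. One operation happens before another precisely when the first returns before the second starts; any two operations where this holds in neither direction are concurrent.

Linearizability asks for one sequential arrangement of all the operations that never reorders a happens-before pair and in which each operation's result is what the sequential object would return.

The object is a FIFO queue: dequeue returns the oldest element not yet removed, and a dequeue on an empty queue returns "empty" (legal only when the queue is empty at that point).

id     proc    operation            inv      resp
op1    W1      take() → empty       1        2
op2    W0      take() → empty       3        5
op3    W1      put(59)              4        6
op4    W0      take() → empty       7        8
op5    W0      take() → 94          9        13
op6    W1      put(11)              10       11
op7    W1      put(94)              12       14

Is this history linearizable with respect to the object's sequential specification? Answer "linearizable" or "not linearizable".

not linearizable

cut after 7 events: linearizable; cut after 8 events (op4 responds, time 8): not linearizable
every one of the 2 real-time-consistent orders over 4 completed queue ops fails the sequential spec
e.g. op1, op2, op3, op4: illegal at step 4, since op4 take() → empty cannot apply there
e.g. op1, op3, op2, op4: illegal at step 3, since op2 take() → empty cannot apply there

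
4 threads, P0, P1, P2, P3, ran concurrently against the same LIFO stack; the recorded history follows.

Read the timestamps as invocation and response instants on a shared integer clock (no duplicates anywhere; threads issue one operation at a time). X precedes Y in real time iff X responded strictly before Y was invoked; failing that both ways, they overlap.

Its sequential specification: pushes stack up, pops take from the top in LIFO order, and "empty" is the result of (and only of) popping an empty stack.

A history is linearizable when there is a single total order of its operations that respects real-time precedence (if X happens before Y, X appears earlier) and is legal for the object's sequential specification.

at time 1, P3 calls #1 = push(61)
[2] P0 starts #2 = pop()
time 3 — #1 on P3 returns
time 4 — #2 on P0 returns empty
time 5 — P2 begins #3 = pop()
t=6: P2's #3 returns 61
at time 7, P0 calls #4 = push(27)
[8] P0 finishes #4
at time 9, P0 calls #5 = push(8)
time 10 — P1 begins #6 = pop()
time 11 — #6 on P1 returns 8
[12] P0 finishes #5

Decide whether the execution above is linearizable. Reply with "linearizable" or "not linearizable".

one valid linearization: #2, #1, #3, #4, #5, #6
1. #2 pop() → empty, leaving stack <>
2. #1 push(61), leaving stack <61>
3. #3 pop() → 61, leaving stack <>
4. #4 push(27), leaving stack <27>
5. #5 push(8), leaving stack <27,8>
6. #6 pop() → 8, leaving stack <27>

linearizable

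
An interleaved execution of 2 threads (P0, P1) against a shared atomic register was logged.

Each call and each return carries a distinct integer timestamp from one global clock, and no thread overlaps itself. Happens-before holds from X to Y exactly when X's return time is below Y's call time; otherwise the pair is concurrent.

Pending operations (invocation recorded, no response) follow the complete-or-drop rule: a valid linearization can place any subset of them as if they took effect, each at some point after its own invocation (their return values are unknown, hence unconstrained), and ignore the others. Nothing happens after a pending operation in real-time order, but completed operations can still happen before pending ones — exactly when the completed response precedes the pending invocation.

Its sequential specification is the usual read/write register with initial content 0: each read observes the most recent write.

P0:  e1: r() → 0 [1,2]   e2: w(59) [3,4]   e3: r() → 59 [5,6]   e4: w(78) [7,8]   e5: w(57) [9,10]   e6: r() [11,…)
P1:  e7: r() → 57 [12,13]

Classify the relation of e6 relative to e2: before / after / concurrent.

e6 spans [11,…), e2 spans [3,4]
resp(e2)=4 < inv(e6)=11

after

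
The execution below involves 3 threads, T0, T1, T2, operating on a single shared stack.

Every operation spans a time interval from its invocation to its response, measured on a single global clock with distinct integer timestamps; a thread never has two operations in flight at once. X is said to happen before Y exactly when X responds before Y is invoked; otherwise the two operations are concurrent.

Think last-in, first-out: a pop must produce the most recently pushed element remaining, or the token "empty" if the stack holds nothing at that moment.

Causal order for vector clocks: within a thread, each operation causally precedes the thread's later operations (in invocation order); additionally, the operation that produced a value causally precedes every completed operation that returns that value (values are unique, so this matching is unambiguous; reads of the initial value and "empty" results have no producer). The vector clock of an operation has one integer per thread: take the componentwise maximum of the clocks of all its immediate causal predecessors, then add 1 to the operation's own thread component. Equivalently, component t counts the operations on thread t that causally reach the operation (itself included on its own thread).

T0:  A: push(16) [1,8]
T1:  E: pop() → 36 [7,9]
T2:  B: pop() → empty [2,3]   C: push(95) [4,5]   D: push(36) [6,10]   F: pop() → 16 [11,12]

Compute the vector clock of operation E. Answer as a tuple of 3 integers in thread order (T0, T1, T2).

(0, 1, 3)

B, invoked 2, has no incoming edges; only T2's bump applies → (0, 0, 1)
A, invoked 1, has no incoming edges; only T0's bump applies → (1, 0, 0)
C, invoked 4, takes VC(B)=(0, 0, 1) under max, adds 1 for T2 → (0, 0, 2)
D, invoked 6, takes VC(C)=(0, 0, 2) under max, adds 1 for T2 → (0, 0, 3)
E, invoked 7, takes VC(D)=(0, 0, 3) under max, adds 1 for T1 → (0, 1, 3)
F, invoked 11, takes VC(A)=(1, 0, 0), VC(D)=(0, 0, 3) under max, adds 1 for T2 → (1, 0, 4)
target: VC(E) = (0, 1, 3)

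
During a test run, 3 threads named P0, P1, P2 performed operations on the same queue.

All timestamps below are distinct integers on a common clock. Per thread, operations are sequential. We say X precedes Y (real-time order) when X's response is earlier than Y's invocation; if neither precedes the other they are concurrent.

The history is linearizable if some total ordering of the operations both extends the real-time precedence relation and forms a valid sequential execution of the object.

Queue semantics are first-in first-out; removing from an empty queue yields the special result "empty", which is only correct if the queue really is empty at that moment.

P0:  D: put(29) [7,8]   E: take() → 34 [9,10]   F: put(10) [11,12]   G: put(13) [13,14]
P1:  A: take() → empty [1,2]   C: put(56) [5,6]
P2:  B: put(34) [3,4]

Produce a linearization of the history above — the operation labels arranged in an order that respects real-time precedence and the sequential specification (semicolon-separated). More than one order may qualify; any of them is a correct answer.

A; B; C; D; E; F; G

step 1: A take() → empty — queue <>
step 2: B put(34) — queue <34>
step 3: C put(56) — queue <34,56>
step 4: D put(29) — queue <34,56,29>
step 5: E take() → 34 — queue <56,29>
step 6: F put(10) — queue <56,29,10>
step 7: G put(13) — queue <56,29,10,13>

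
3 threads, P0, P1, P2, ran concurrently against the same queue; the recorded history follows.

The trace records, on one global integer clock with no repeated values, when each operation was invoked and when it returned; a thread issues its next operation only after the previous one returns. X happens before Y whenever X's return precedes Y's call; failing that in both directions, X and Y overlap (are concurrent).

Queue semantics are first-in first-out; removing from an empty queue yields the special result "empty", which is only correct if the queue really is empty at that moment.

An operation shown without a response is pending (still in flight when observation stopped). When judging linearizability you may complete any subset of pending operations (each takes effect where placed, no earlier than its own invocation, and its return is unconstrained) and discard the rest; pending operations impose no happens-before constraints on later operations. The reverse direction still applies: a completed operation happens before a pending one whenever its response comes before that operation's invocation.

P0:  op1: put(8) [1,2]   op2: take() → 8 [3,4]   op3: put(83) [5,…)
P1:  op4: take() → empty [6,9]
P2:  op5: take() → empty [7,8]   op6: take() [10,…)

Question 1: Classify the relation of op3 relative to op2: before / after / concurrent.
op3 spans [5,…), op2 spans [3,4]
resp(op2)=4 < inv(op3)=5

after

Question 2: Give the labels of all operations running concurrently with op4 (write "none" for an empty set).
overlap test against op4 [6,9]: concurrent iff the interval meets 6..9
op1 [1,2]: before
op2 [3,4]: before
op3 [5,…): concurrent
op5 [7,8]: concurrent
op6 [10,…): after

op3, op5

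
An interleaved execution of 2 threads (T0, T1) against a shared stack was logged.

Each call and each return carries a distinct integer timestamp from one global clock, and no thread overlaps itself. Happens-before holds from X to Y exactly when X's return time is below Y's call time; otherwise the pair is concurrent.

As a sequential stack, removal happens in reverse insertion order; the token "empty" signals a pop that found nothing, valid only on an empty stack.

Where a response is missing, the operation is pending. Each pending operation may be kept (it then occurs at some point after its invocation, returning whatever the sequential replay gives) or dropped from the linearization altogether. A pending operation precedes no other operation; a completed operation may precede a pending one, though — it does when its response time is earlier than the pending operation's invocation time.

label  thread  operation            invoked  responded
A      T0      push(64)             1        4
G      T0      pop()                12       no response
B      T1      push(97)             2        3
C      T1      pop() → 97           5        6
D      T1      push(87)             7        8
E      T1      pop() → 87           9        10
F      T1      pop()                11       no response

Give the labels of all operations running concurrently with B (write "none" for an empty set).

overlap test against B [2,3]: concurrent iff the interval meets 2..3
A [1,4]: concurrent
C [5,6]: after
D [7,8]: after
E [9,10]: after
F [11,…): after
G [12,…): after

A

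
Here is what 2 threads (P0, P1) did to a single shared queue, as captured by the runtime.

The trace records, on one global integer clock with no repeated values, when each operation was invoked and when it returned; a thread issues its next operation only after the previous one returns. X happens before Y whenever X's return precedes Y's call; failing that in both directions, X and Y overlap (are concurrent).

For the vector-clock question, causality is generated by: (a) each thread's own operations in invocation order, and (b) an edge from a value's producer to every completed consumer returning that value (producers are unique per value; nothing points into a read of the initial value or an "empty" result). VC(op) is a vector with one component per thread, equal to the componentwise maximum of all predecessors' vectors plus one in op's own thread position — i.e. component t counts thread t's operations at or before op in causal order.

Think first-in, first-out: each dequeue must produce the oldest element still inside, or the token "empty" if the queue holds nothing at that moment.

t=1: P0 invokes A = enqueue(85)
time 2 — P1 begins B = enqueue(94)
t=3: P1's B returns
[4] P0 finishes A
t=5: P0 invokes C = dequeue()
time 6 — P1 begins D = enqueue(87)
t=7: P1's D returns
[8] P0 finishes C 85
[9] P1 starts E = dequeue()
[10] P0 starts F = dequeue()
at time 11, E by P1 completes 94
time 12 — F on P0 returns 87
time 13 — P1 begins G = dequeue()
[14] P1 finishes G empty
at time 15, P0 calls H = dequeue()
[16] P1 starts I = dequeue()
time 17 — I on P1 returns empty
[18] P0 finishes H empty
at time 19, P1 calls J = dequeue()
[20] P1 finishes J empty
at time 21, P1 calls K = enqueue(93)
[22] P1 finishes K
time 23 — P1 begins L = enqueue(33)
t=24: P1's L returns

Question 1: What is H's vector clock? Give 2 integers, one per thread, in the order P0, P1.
(4, 2)

B, invoked 2, has no incoming edges; only P1's bump applies → (0, 1)
A, invoked 1, has no incoming edges; only P0's bump applies → (1, 0)
invoked at 6, D merges VC(B)=(0, 1) and bumps P1's slot → (0, 2)
invoked at 5, C merges VC(A)=(1, 0) and bumps P0's slot → (2, 0)
invoked at 9, E merges VC(B)=(0, 1), VC(D)=(0, 2) and bumps P1's slot → (0, 3)
invoked at 13, G merges VC(E)=(0, 3) and bumps P1's slot → (0, 4)
invoked at 16, I merges VC(G)=(0, 4) and bumps P1's slot → (0, 5)
invoked at 10, F merges VC(C)=(2, 0), VC(D)=(0, 2) and bumps P0's slot → (3, 2)
invoked at 19, J merges VC(I)=(0, 5) and bumps P1's slot → (0, 6)
invoked at 15, H merges VC(F)=(3, 2) and bumps P0's slot → (4, 2)
invoked at 21, K merges VC(J)=(0, 6) and bumps P1's slot → (0, 7)
invoked at 23, L merges VC(K)=(0, 7) and bumps P1's slot → (0, 8)
target: VC(H) = (4, 2)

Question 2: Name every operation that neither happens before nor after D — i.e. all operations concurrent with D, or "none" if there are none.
C

D runs from 6 to 7; window-overlapping ops are concurrent
A [1,4]: before
B [2,3]: before
C [5,8]: concurrent
E [9,11]: after
F [10,12]: after
G [13,14]: after
H [15,18]: after
I [16,17]: after
J [19,20]: after
K [21,22]: after
L [23,24]: after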